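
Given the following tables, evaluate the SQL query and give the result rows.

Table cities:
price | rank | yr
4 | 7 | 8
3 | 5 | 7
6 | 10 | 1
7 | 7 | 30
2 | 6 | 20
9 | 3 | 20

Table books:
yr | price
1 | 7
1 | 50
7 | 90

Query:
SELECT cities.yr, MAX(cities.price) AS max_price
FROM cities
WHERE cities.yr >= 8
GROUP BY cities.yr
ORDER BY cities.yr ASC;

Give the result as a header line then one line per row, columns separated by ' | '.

== RESULT ==
cities.yr | max_price
8 | 4
20 | 9
30 | 7

Derivation:
After WHERE (4 rows):
cities.price | cities.rank | cities.yr
4 | 7 | 8
7 | 7 | 30
2 | 6 | 20
9 | 3 | 20
After GROUP BY (3 rows):
cities.yr | max_price
8 | 4
30 | 7
20 | 9
After ORDER BY (3 rows):
cities.yr | max_price
8 | 4
20 | 9
30 | 7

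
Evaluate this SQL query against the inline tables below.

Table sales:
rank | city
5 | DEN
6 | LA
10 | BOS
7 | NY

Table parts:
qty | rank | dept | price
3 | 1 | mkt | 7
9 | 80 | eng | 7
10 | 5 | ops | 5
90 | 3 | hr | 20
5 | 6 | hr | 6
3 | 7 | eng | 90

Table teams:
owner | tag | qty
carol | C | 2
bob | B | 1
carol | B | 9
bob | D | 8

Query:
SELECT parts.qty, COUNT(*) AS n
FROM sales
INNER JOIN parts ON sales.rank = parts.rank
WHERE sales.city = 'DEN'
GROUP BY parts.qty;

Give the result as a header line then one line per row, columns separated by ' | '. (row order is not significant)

After JOIN parts (3 rows):
sales.rank | sales.city | parts.qty | parts.rank | parts.dept | parts.price
5 | DEN | 10 | 5 | ops | 5
6 | LA | 5 | 6 | hr | 6
7 | NY | 3 | 7 | eng | 90
After WHERE (1 rows):
sales.rank | sales.city | parts.qty | parts.rank | parts.dept | parts.price
5 | DEN | 10 | 5 | ops | 5
After GROUP BY (1 rows):
parts.qty | n
10 | 1

== RESULT ==
parts.qty | n
10 | 1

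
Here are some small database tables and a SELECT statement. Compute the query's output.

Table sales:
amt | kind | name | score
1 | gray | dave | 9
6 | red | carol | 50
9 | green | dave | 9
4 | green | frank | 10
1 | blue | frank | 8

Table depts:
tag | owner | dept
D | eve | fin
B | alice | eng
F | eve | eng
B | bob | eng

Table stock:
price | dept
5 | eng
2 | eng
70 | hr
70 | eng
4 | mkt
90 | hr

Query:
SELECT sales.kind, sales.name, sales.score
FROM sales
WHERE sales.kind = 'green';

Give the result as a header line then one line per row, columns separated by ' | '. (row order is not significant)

== RESULT ==
sales.kind | sales.name | sales.score
green | dave | 9
green | frank | 10

Derivation:
After WHERE (2 rows):
sales.amt | sales.kind | sales.name | sales.score
9 | green | dave | 9
4 | green | frank | 10
After SELECT (2 rows):
sales.kind | sales.name | sales.score
green | dave | 9
green | frank | 10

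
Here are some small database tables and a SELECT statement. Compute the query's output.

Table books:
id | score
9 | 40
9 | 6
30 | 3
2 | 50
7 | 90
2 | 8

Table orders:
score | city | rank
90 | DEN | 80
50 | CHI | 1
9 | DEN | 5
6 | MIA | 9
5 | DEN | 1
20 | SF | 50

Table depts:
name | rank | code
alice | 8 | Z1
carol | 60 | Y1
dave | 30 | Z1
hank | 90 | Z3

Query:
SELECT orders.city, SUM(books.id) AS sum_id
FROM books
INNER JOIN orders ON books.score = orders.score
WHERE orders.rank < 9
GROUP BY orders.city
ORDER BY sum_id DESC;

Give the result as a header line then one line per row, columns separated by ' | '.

After JOIN orders (3 rows):
books.id | books.score | orders.score | orders.city | orders.rank
9 | 6 | 6 | MIA | 9
2 | 50 | 50 | CHI | 1
7 | 90 | 90 | DEN | 80
After WHERE (1 rows):
books.id | books.score | orders.score | orders.city | orders.rank
2 | 50 | 50 | CHI | 1
After GROUP BY (1 rows):
orders.city | sum_id
CHI | 2
After ORDER BY (1 rows):
orders.city | sum_id
CHI | 2

== RESULT ==
orders.city | sum_id
CHI | 2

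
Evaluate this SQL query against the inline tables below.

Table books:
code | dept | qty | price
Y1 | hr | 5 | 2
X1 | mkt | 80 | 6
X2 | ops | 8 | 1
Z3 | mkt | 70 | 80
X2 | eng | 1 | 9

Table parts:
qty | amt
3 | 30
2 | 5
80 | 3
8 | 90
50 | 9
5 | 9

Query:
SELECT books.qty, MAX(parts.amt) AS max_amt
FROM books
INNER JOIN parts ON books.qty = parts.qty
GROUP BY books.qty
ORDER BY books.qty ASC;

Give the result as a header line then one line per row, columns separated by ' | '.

== RESULT ==
books.qty | max_amt
5 | 9
8 | 90
80 | 3

Derivation:
After JOIN parts (3 rows):
books.code | books.dept | books.qty | books.price | parts.qty | parts.amt
Y1 | hr | 5 | 2 | 5 | 9
X1 | mkt | 80 | 6 | 80 | 3
X2 | ops | 8 | 1 | 8 | 90
After GROUP BY (3 rows):
books.qty | max_amt
5 | 9
80 | 3
8 | 90
After ORDER BY (3 rows):
books.qty | max_amt
5 | 9
8 | 90
80 | 3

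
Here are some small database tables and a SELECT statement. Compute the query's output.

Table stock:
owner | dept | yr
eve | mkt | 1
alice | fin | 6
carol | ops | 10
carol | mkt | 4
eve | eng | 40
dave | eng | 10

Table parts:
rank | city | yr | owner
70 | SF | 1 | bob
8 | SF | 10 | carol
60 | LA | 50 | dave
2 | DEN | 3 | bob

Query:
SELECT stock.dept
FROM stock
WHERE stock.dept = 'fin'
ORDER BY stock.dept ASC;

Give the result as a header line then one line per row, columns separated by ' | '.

== RESULT ==
stock.dept
fin

Derivation:
After WHERE (1 rows):
stock.owner | stock.dept | stock.yr
alice | fin | 6
After SELECT (1 rows):
stock.dept
fin
After ORDER BY (1 rows):
stock.dept
fin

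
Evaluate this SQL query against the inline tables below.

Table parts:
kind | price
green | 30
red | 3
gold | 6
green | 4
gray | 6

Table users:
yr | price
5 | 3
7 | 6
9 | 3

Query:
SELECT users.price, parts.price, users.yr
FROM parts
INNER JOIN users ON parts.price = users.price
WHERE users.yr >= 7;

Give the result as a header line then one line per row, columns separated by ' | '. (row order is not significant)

== RESULT ==
users.price | parts.price | users.yr
3 | 3 | 9
6 | 6 | 7
6 | 6 | 7

Derivation:
After JOIN users (4 rows):
parts.kind | parts.price | users.yr | users.price
red | 3 | 5 | 3
red | 3 | 9 | 3
gold | 6 | 7 | 6
gray | 6 | 7 | 6
After WHERE (3 rows):
parts.kind | parts.price | users.yr | users.price
red | 3 | 9 | 3
gold | 6 | 7 | 6
gray | 6 | 7 | 6
After SELECT (3 rows):
users.price | parts.price | users.yr
3 | 3 | 9
6 | 6 | 7
6 | 6 | 7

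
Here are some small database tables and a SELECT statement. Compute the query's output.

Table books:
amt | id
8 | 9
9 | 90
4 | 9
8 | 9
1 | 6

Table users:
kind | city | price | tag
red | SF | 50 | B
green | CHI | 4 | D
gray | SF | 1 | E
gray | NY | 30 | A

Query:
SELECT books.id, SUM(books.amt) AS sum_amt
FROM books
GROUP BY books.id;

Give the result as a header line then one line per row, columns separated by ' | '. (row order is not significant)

After GROUP BY (3 rows):
books.id | sum_amt
9 | 20
90 | 9
6 | 1

== RESULT ==
books.id | sum_amt
9 | 20
90 | 9
6 | 1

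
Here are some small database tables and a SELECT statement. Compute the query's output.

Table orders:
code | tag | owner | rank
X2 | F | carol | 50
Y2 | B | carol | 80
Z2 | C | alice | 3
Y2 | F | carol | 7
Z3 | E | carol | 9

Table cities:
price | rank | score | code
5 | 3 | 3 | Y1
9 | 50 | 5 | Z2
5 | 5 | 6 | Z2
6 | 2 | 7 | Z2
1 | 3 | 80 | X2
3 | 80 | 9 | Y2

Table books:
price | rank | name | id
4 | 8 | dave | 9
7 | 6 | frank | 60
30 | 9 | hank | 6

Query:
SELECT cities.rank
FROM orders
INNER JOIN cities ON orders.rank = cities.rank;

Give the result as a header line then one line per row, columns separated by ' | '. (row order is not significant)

After JOIN cities (4 rows):
orders.code | orders.tag | orders.owner | orders.rank | cities.price | cities.rank | cities.score | cities.code
X2 | F | carol | 50 | 9 | 50 | 5 | Z2
Y2 | B | carol | 80 | 3 | 80 | 9 | Y2
Z2 | C | alice | 3 | 5 | 3 | 3 | Y1
Z2 | C | alice | 3 | 1 | 3 | 80 | X2
After SELECT (4 rows):
cities.rank
50
80
3
3

== RESULT ==
cities.rank
50
80
3
3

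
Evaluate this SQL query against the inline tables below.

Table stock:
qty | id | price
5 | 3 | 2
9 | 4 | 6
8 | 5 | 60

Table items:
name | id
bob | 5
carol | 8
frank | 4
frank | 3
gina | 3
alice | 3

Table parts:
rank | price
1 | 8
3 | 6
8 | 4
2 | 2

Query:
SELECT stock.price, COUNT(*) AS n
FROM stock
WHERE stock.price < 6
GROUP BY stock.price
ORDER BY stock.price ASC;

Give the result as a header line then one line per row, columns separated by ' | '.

After WHERE (1 rows):
stock.qty | stock.id | stock.price
5 | 3 | 2
After GROUP BY (1 rows):
stock.price | n
2 | 1
After ORDER BY (1 rows):
stock.price | n
2 | 1

== RESULT ==
stock.price | n
2 | 1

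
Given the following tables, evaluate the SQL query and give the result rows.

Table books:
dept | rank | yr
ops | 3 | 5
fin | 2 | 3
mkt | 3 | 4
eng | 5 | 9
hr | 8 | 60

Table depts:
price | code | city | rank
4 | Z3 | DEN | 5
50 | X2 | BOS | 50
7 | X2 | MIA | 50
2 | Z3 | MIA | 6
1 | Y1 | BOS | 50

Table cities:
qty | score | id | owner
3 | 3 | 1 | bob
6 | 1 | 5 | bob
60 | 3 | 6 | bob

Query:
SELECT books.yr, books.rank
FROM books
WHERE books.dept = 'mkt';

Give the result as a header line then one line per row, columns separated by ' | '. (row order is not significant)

== RESULT ==
books.yr | books.rank
4 | 3

Derivation:
After WHERE (1 rows):
books.dept | books.rank | books.yr
mkt | 3 | 4
After SELECT (1 rows):
books.yr | books.rank
4 | 3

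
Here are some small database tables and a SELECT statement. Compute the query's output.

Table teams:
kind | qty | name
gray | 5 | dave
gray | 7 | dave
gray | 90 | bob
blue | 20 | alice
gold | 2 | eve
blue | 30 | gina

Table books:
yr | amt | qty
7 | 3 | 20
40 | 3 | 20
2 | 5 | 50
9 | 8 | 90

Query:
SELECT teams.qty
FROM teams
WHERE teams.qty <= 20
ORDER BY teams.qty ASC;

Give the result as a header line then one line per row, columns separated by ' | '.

== RESULT ==
teams.qty
2
5
7
20

Derivation:
After WHERE (4 rows):
teams.kind | teams.qty | teams.name
gray | 5 | dave
gray | 7 | dave
blue | 20 | alice
gold | 2 | eve
After SELECT (4 rows):
teams.qty
5
7
20
2
After ORDER BY (4 rows):
teams.qty
2
5
7
20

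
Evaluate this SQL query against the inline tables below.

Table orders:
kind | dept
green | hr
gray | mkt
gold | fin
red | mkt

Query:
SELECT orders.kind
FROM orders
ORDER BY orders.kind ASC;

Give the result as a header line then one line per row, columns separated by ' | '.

== RESULT ==
orders.kind
gold
gray
green
red

Derivation:
After SELECT (4 rows):
orders.kind
green
gray
gold
red
After ORDER BY (4 rows):
orders.kind
gold
gray
green
red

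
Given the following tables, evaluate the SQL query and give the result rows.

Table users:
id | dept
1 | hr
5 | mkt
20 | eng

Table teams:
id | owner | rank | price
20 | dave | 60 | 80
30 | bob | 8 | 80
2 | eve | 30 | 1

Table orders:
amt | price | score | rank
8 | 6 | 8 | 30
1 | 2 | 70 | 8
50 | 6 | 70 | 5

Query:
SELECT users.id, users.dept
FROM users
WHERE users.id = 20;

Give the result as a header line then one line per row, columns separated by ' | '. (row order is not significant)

After WHERE (1 rows):
users.id | users.dept
20 | eng
After SELECT (1 rows):
users.id | users.dept
20 | eng

== RESULT ==
users.id | users.dept
20 | eng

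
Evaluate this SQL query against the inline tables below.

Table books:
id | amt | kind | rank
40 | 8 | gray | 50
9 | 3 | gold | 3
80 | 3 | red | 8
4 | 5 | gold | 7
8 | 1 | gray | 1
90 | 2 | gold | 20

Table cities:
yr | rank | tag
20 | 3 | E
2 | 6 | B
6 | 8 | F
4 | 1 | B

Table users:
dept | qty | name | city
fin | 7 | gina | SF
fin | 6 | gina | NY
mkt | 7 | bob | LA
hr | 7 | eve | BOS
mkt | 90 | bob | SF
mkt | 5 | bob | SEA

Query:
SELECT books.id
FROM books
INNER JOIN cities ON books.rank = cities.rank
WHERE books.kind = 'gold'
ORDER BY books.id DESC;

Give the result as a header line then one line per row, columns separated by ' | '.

== RESULT ==
books.id
9

Derivation:
After JOIN cities (3 rows):
books.id | books.amt | books.kind | books.rank | cities.yr | cities.rank | cities.tag
9 | 3 | gold | 3 | 20 | 3 | E
80 | 3 | red | 8 | 6 | 8 | F
8 | 1 | gray | 1 | 4 | 1 | B
After WHERE (1 rows):
books.id | books.amt | books.kind | books.rank | cities.yr | cities.rank | cities.tag
9 | 3 | gold | 3 | 20 | 3 | E
After SELECT (1 rows):
books.id
9
After ORDER BY (1 rows):
books.id
9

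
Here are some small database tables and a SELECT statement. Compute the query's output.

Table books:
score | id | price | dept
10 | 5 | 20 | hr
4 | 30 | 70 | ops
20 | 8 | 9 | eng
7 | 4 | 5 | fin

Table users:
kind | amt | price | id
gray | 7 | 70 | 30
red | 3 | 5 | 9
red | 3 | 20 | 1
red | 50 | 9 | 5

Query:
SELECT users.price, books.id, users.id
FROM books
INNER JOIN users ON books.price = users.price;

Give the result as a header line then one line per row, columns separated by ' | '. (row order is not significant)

After JOIN users (4 rows):
books.score | books.id | books.price | books.dept | users.kind | users.amt | users.price | users.id
10 | 5 | 20 | hr | red | 3 | 20 | 1
4 | 30 | 70 | ops | gray | 7 | 70 | 30
20 | 8 | 9 | eng | red | 50 | 9 | 5
7 | 4 | 5 | fin | red | 3 | 5 | 9
After SELECT (4 rows):
users.price | books.id | users.id
20 | 5 | 1
70 | 30 | 30
9 | 8 | 5
5 | 4 | 9

== RESULT ==
users.price | books.id | users.id
20 | 5 | 1
70 | 30 | 30
9 | 8 | 5
5 | 4 | 9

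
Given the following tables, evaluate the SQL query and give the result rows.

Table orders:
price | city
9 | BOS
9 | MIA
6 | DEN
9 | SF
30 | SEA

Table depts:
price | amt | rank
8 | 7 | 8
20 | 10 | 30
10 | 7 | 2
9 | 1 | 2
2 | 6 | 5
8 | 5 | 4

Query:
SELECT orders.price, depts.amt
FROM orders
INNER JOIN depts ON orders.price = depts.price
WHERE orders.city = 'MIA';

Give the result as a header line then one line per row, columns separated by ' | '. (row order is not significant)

After JOIN depts (3 rows):
orders.price | orders.city | depts.price | depts.amt | depts.rank
9 | BOS | 9 | 1 | 2
9 | MIA | 9 | 1 | 2
9 | SF | 9 | 1 | 2
After WHERE (1 rows):
orders.price | orders.city | depts.price | depts.amt | depts.rank
9 | MIA | 9 | 1 | 2
After SELECT (1 rows):
orders.price | depts.amt
9 | 1

== RESULT ==
orders.price | depts.amt
9 | 1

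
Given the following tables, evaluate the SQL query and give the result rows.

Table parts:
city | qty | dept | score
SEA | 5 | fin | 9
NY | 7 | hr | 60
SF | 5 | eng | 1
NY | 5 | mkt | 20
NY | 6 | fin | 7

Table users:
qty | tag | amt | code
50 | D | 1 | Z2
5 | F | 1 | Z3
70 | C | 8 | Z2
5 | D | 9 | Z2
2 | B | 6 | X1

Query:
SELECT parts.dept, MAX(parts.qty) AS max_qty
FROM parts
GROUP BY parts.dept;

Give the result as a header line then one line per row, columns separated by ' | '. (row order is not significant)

After GROUP BY (4 rows):
parts.dept | max_qty
fin | 6
hr | 7
eng | 5
mkt | 5

== RESULT ==
parts.dept | max_qty
fin | 6
hr | 7
eng | 5
mkt | 5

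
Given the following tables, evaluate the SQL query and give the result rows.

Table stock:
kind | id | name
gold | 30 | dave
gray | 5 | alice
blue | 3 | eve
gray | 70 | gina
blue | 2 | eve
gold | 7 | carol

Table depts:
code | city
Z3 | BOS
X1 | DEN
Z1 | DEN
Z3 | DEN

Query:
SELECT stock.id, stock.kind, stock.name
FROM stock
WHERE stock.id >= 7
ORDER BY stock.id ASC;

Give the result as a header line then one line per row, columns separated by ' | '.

After WHERE (3 rows):
stock.kind | stock.id | stock.name
gold | 30 | dave
gray | 70 | gina
gold | 7 | carol
After SELECT (3 rows):
stock.id | stock.kind | stock.name
30 | gold | dave
70 | gray | gina
7 | gold | carol
After ORDER BY (3 rows):
stock.id | stock.kind | stock.name
7 | gold | carol
30 | gold | dave
70 | gray | gina

== RESULT ==
stock.id | stock.kind | stock.name
7 | gold | carol
30 | gold | dave
70 | gray | gina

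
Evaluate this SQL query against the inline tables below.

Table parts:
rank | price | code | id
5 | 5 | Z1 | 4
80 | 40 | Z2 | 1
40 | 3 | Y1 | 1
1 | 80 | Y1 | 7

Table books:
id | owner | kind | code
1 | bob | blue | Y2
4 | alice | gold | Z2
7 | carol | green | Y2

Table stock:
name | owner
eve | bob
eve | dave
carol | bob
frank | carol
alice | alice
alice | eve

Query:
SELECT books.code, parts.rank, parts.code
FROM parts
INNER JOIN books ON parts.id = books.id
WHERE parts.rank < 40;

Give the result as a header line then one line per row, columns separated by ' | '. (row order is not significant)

After JOIN books (4 rows):
parts.rank | parts.price | parts.code | parts.id | books.id | books.owner | books.kind | books.code
5 | 5 | Z1 | 4 | 4 | alice | gold | Z2
80 | 40 | Z2 | 1 | 1 | bob | blue | Y2
40 | 3 | Y1 | 1 | 1 | bob | blue | Y2
1 | 80 | Y1 | 7 | 7 | carol | green | Y2
After WHERE (2 rows):
parts.rank | parts.price | parts.code | parts.id | books.id | books.owner | books.kind | books.code
5 | 5 | Z1 | 4 | 4 | alice | gold | Z2
1 | 80 | Y1 | 7 | 7 | carol | green | Y2
After SELECT (2 rows):
books.code | parts.rank | parts.code
Z2 | 5 | Z1
Y2 | 1 | Y1

== RESULT ==
books.code | parts.rank | parts.code
Z2 | 5 | Z1
Y2 | 1 | Y1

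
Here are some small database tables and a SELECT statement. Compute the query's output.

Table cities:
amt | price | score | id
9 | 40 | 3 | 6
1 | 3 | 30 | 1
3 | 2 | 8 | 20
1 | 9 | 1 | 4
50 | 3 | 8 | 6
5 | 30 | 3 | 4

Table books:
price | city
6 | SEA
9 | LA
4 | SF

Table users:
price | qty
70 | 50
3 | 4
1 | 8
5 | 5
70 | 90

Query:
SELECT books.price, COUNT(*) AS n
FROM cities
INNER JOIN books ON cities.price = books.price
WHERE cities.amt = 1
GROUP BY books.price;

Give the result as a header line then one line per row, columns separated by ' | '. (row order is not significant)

== RESULT ==
books.price | n
9 | 1

Derivation:
After JOIN books (1 rows):
cities.amt | cities.price | cities.score | cities.id | books.price | books.city
1 | 9 | 1 | 4 | 9 | LA
After WHERE (1 rows):
cities.amt | cities.price | cities.score | cities.id | books.price | books.city
1 | 9 | 1 | 4 | 9 | LA
After GROUP BY (1 rows):
books.price | n
9 | 1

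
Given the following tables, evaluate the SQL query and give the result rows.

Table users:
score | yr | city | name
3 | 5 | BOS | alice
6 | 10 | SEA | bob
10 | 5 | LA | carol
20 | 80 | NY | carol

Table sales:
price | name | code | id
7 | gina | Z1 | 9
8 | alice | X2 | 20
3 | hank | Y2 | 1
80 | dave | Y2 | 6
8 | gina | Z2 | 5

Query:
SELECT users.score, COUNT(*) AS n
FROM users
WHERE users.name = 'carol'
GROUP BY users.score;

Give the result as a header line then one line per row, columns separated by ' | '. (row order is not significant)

After WHERE (2 rows):
users.score | users.yr | users.city | users.name
10 | 5 | LA | carol
20 | 80 | NY | carol
After GROUP BY (2 rows):
users.score | n
10 | 1
20 | 1

== RESULT ==
users.score | n
10 | 1
20 | 1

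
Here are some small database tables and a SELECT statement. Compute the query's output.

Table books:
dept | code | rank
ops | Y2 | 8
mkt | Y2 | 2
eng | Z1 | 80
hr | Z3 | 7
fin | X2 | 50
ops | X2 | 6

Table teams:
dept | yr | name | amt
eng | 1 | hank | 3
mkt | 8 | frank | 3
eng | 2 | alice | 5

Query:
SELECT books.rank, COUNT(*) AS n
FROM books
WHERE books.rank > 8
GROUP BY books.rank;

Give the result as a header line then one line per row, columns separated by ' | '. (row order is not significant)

After WHERE (2 rows):
books.dept | books.code | books.rank
eng | Z1 | 80
fin | X2 | 50
After GROUP BY (2 rows):
books.rank | n
80 | 1
50 | 1

== RESULT ==
books.rank | n
80 | 1
50 | 1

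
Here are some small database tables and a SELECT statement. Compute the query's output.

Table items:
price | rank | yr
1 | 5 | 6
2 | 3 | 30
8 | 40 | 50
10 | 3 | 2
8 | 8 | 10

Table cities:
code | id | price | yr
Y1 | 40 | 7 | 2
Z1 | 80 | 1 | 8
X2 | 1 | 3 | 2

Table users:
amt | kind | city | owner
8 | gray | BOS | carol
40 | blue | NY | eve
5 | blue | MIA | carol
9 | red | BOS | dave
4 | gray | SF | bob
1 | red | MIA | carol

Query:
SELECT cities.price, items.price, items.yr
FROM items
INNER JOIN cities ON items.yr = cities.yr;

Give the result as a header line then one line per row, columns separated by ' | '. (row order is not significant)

== RESULT ==
cities.price | items.price | items.yr
7 | 10 | 2
3 | 10 | 2

Derivation:
After JOIN cities (2 rows):
items.price | items.rank | items.yr | cities.code | cities.id | cities.price | cities.yr
10 | 3 | 2 | Y1 | 40 | 7 | 2
10 | 3 | 2 | X2 | 1 | 3 | 2
After SELECT (2 rows):
cities.price | items.price | items.yr
7 | 10 | 2
3 | 10 | 2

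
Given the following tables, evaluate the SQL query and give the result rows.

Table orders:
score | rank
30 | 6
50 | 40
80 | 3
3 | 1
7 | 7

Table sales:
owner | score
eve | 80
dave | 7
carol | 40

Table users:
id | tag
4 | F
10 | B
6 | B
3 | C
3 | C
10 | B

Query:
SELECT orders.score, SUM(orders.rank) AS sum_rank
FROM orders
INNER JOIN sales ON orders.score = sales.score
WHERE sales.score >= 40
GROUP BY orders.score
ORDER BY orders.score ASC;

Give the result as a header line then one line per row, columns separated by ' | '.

== RESULT ==
orders.score | sum_rank
80 | 3

Derivation:
After JOIN sales (2 rows):
orders.score | orders.rank | sales.owner | sales.score
80 | 3 | eve | 80
7 | 7 | dave | 7
After WHERE (1 rows):
orders.score | orders.rank | sales.owner | sales.score
80 | 3 | eve | 80
After GROUP BY (1 rows):
orders.score | sum_rank
80 | 3
After ORDER BY (1 rows):
orders.score | sum_rank
80 | 3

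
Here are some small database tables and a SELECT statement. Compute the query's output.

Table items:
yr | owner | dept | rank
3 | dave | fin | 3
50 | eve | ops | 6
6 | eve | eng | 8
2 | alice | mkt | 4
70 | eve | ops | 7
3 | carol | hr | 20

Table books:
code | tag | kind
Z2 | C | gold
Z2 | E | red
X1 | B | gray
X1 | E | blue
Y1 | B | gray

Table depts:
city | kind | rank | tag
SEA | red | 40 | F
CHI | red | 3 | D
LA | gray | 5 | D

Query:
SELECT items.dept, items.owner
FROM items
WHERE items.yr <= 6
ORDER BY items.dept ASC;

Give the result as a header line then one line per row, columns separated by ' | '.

== RESULT ==
items.dept | items.owner
eng | eve
fin | dave
hr | carol
mkt | alice

Derivation:
After WHERE (4 rows):
items.yr | items.owner | items.dept | items.rank
3 | dave | fin | 3
6 | eve | eng | 8
2 | alice | mkt | 4
3 | carol | hr | 20
After SELECT (4 rows):
items.dept | items.owner
fin | dave
eng | eve
mkt | alice
hr | carol
After ORDER BY (4 rows):
items.dept | items.owner
eng | eve
fin | dave
hr | carol
mkt | alice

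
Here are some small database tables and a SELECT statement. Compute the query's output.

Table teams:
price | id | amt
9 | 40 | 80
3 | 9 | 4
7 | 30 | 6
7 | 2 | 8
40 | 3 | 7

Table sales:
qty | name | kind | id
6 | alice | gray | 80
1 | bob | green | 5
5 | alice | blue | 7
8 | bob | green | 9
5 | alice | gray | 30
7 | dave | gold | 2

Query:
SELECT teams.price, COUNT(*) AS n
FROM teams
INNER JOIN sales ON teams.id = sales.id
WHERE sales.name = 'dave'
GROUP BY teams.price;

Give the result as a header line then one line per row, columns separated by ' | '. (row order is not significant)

After JOIN sales (3 rows):
teams.price | teams.id | teams.amt | sales.qty | sales.name | sales.kind | sales.id
3 | 9 | 4 | 8 | bob | green | 9
7 | 30 | 6 | 5 | alice | gray | 30
7 | 2 | 8 | 7 | dave | gold | 2
After WHERE (1 rows):
teams.price | teams.id | teams.amt | sales.qty | sales.name | sales.kind | sales.id
7 | 2 | 8 | 7 | dave | gold | 2
After GROUP BY (1 rows):
teams.price | n
7 | 1

== RESULT ==
teams.price | n
7 | 1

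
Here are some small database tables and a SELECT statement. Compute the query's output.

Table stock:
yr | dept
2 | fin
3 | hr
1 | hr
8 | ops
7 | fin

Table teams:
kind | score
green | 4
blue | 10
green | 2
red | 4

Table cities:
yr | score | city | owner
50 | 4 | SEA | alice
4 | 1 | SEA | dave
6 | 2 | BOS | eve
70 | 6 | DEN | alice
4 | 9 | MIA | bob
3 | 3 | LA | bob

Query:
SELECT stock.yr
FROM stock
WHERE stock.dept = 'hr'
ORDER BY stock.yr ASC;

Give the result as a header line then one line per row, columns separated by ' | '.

After WHERE (2 rows):
stock.yr | stock.dept
3 | hr
1 | hr
After SELECT (2 rows):
stock.yr
3
1
After ORDER BY (2 rows):
stock.yr
1
3

== RESULT ==
stock.yr
1
3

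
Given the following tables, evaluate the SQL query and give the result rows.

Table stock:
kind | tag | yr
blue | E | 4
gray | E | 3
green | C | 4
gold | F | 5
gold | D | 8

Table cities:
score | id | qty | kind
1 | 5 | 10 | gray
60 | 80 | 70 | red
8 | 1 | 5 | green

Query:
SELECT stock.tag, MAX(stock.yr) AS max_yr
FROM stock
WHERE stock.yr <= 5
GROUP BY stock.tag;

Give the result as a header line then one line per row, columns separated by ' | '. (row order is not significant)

After WHERE (4 rows):
stock.kind | stock.tag | stock.yr
blue | E | 4
gray | E | 3
green | C | 4
gold | F | 5
After GROUP BY (3 rows):
stock.tag | max_yr
E | 4
C | 4
F | 5

== RESULT ==
stock.tag | max_yr
E | 4
C | 4
F | 5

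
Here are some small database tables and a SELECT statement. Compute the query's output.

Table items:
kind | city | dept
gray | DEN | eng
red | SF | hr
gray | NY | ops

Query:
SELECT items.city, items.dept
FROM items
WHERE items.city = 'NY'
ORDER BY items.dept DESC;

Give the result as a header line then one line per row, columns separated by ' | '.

== RESULT ==
items.city | items.dept
NY | ops

Derivation:
After WHERE (1 rows):
items.kind | items.city | items.dept
gray | NY | ops
After SELECT (1 rows):
items.city | items.dept
NY | ops
After ORDER BY (1 rows):
items.city | items.dept
NY | ops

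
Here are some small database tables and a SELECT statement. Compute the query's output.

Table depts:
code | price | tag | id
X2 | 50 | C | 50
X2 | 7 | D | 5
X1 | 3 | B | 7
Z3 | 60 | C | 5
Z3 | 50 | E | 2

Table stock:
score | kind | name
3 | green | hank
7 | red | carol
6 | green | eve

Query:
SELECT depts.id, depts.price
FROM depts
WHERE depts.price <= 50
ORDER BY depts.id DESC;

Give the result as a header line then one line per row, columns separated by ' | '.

== RESULT ==
depts.id | depts.price
50 | 50
7 | 3
5 | 7
2 | 50

Derivation:
After WHERE (4 rows):
depts.code | depts.price | depts.tag | depts.id
X2 | 50 | C | 50
X2 | 7 | D | 5
X1 | 3 | B | 7
Z3 | 50 | E | 2
After SELECT (4 rows):
depts.id | depts.price
50 | 50
5 | 7
7 | 3
2 | 50
After ORDER BY (4 rows):
depts.id | depts.price
50 | 50
7 | 3
5 | 7
2 | 50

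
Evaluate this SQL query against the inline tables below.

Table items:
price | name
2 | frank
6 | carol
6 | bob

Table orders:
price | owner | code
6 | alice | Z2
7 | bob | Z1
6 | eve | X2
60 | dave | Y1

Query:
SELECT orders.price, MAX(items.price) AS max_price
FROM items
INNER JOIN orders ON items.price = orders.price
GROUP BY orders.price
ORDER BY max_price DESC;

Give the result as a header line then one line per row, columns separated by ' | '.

== RESULT ==
orders.price | max_price
6 | 6

Derivation:
After JOIN orders (4 rows):
items.price | items.name | orders.price | orders.owner | orders.code
6 | carol | 6 | alice | Z2
6 | carol | 6 | eve | X2
6 | bob | 6 | alice | Z2
6 | bob | 6 | eve | X2
After GROUP BY (1 rows):
orders.price | max_price
6 | 6
After ORDER BY (1 rows):
orders.price | max_price
6 | 6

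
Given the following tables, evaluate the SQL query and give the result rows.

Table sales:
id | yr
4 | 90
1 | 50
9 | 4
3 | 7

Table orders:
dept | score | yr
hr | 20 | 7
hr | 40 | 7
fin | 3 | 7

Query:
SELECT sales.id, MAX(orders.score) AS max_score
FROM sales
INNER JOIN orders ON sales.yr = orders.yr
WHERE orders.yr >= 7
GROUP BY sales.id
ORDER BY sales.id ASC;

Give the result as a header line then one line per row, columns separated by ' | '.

After JOIN orders (3 rows):
sales.id | sales.yr | orders.dept | orders.score | orders.yr
3 | 7 | hr | 20 | 7
3 | 7 | hr | 40 | 7
3 | 7 | fin | 3 | 7
After WHERE (3 rows):
sales.id | sales.yr | orders.dept | orders.score | orders.yr
3 | 7 | hr | 20 | 7
3 | 7 | hr | 40 | 7
3 | 7 | fin | 3 | 7
After GROUP BY (1 rows):
sales.id | max_score
3 | 40
After ORDER BY (1 rows):
sales.id | max_score
3 | 40

== RESULT ==
sales.id | max_score
3 | 40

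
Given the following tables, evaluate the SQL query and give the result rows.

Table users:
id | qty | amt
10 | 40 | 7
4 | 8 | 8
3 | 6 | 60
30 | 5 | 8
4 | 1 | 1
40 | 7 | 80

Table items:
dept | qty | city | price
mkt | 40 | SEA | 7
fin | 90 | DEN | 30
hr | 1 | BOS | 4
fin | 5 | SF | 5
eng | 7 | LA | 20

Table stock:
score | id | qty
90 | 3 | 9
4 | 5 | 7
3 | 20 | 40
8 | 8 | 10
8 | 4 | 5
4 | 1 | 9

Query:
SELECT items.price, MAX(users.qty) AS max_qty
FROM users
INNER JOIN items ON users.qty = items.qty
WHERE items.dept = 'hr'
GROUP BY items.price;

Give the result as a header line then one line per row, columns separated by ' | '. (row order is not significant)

After JOIN items (4 rows):
users.id | users.qty | users.amt | items.dept | items.qty | items.city | items.price
10 | 40 | 7 | mkt | 40 | SEA | 7
30 | 5 | 8 | fin | 5 | SF | 5
4 | 1 | 1 | hr | 1 | BOS | 4
40 | 7 | 80 | eng | 7 | LA | 20
After WHERE (1 rows):
users.id | users.qty | users.amt | items.dept | items.qty | items.city | items.price
4 | 1 | 1 | hr | 1 | BOS | 4
After GROUP BY (1 rows):
items.price | max_qty
4 | 1

== RESULT ==
items.price | max_qty
4 | 1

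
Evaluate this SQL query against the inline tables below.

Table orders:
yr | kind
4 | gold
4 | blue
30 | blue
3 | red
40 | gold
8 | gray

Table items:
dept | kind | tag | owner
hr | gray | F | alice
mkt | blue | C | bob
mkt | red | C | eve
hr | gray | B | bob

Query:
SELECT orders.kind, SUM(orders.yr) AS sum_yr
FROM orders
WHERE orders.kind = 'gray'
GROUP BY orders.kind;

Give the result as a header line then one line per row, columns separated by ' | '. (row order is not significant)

After WHERE (1 rows):
orders.yr | orders.kind
8 | gray
After GROUP BY (1 rows):
orders.kind | sum_yr
gray | 8

== RESULT ==
orders.kind | sum_yr
gray | 8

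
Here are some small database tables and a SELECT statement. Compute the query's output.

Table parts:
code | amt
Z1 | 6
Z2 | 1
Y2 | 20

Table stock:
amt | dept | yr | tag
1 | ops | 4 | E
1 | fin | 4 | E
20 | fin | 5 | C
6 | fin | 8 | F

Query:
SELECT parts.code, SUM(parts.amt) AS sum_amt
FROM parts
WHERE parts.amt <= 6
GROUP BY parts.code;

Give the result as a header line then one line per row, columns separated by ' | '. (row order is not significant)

== RESULT ==
parts.code | sum_amt
Z1 | 6
Z2 | 1

Derivation:
After WHERE (2 rows):
parts.code | parts.amt
Z1 | 6
Z2 | 1
After GROUP BY (2 rows):
parts.code | sum_amt
Z1 | 6
Z2 | 1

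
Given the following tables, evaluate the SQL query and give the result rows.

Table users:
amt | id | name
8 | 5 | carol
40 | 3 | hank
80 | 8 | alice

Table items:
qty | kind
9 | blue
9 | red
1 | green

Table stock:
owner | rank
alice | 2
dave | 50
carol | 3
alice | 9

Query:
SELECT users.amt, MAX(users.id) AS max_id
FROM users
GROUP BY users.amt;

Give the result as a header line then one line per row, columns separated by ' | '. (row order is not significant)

After GROUP BY (3 rows):
users.amt | max_id
8 | 5
40 | 3
80 | 8

== RESULT ==
users.amt | max_id
8 | 5
40 | 3
80 | 8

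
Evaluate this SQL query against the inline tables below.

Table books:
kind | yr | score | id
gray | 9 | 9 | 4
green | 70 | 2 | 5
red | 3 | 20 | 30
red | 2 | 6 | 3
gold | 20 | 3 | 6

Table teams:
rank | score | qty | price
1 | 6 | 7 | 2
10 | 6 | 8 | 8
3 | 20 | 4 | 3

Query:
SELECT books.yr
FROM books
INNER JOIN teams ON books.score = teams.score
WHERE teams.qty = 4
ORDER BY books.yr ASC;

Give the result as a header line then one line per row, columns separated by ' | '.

After JOIN teams (3 rows):
books.kind | books.yr | books.score | books.id | teams.rank | teams.score | teams.qty | teams.price
red | 3 | 20 | 30 | 3 | 20 | 4 | 3
red | 2 | 6 | 3 | 1 | 6 | 7 | 2
red | 2 | 6 | 3 | 10 | 6 | 8 | 8
After WHERE (1 rows):
books.kind | books.yr | books.score | books.id | teams.rank | teams.score | teams.qty | teams.price
red | 3 | 20 | 30 | 3 | 20 | 4 | 3
After SELECT (1 rows):
books.yr
3
After ORDER BY (1 rows):
books.yr
3

== RESULT ==
books.yr
3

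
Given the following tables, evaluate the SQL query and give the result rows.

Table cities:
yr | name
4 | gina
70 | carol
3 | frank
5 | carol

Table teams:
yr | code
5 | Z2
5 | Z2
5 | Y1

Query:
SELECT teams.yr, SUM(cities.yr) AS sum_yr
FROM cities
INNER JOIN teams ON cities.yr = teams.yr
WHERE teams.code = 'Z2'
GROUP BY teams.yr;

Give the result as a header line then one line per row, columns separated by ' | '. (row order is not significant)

After JOIN teams (3 rows):
cities.yr | cities.name | teams.yr | teams.code
5 | carol | 5 | Z2
5 | carol | 5 | Z2
5 | carol | 5 | Y1
After WHERE (2 rows):
cities.yr | cities.name | teams.yr | teams.code
5 | carol | 5 | Z2
5 | carol | 5 | Z2
After GROUP BY (1 rows):
teams.yr | sum_yr
5 | 10

== RESULT ==
teams.yr | sum_yr
5 | 10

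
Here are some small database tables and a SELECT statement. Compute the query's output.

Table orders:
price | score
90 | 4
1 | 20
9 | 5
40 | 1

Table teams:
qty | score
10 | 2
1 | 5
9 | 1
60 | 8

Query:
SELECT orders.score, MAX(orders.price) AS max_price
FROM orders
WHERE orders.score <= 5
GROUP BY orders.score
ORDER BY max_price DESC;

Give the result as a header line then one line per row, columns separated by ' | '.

== RESULT ==
orders.score | max_price
4 | 90
1 | 40
5 | 9

Derivation:
After WHERE (3 rows):
orders.price | orders.score
90 | 4
9 | 5
40 | 1
After GROUP BY (3 rows):
orders.score | max_price
4 | 90
5 | 9
1 | 40
After ORDER BY (3 rows):
orders.score | max_price
4 | 90
1 | 40
5 | 9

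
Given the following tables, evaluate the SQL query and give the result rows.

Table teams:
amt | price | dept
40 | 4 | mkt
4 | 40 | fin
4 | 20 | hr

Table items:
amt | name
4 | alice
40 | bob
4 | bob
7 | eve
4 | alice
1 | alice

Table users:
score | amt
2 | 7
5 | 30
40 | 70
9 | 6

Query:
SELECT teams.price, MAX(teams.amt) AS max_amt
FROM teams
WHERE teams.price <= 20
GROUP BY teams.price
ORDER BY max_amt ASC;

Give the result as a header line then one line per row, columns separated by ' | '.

== RESULT ==
teams.price | max_amt
20 | 4
4 | 40

Derivation:
After WHERE (2 rows):
teams.amt | teams.price | teams.dept
40 | 4 | mkt
4 | 20 | hr
After GROUP BY (2 rows):
teams.price | max_amt
4 | 40
20 | 4
After ORDER BY (2 rows):
teams.price | max_amt
20 | 4
4 | 40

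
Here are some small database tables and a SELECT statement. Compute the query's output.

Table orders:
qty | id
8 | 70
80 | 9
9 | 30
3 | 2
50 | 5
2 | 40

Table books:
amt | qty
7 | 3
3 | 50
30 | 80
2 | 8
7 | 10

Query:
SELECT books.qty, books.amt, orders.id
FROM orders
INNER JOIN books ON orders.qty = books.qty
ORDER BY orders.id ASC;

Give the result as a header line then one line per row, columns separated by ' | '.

After JOIN books (4 rows):
orders.qty | orders.id | books.amt | books.qty
8 | 70 | 2 | 8
80 | 9 | 30 | 80
3 | 2 | 7 | 3
50 | 5 | 3 | 50
After SELECT (4 rows):
books.qty | books.amt | orders.id
8 | 2 | 70
80 | 30 | 9
3 | 7 | 2
50 | 3 | 5
After ORDER BY (4 rows):
books.qty | books.amt | orders.id
3 | 7 | 2
50 | 3 | 5
80 | 30 | 9
8 | 2 | 70

== RESULT ==
books.qty | books.amt | orders.id
3 | 7 | 2
50 | 3 | 5
80 | 30 | 9
8 | 2 | 70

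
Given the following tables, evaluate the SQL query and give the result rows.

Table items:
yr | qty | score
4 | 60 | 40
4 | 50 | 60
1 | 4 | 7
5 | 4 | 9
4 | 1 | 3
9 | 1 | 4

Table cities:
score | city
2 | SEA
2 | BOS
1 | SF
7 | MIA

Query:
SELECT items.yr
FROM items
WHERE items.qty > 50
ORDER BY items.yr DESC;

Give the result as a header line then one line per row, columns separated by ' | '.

After WHERE (1 rows):
items.yr | items.qty | items.score
4 | 60 | 40
After SELECT (1 rows):
items.yr
4
After ORDER BY (1 rows):
items.yr
4

== RESULT ==
items.yr
4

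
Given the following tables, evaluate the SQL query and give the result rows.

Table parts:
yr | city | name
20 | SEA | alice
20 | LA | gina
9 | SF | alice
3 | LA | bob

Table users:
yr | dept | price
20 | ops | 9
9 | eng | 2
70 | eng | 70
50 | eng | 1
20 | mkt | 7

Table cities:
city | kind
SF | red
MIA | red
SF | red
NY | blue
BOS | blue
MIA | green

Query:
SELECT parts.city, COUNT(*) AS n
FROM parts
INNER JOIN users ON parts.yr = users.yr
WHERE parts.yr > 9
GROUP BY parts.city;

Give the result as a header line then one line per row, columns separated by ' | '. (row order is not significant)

== RESULT ==
parts.city | n
SEA | 2
LA | 2

Derivation:
After JOIN users (5 rows):
parts.yr | parts.city | parts.name | users.yr | users.dept | users.price
20 | SEA | alice | 20 | ops | 9
20 | SEA | alice | 20 | mkt | 7
20 | LA | gina | 20 | ops | 9
20 | LA | gina | 20 | mkt | 7
9 | SF | alice | 9 | eng | 2
After WHERE (4 rows):
parts.yr | parts.city | parts.name | users.yr | users.dept | users.price
20 | SEA | alice | 20 | ops | 9
20 | SEA | alice | 20 | mkt | 7
20 | LA | gina | 20 | ops | 9
20 | LA | gina | 20 | mkt | 7
After GROUP BY (2 rows):
parts.city | n
SEA | 2
LA | 2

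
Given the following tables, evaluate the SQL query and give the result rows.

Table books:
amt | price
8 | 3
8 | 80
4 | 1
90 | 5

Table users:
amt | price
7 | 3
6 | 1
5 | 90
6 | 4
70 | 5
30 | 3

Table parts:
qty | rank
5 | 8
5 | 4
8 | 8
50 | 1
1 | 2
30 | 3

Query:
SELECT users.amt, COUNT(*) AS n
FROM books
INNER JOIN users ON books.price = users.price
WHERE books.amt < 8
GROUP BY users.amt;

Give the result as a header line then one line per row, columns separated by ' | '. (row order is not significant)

== RESULT ==
users.amt | n
6 | 1

Derivation:
After JOIN users (4 rows):
books.amt | books.price | users.amt | users.price
8 | 3 | 7 | 3
8 | 3 | 30 | 3
4 | 1 | 6 | 1
90 | 5 | 70 | 5
After WHERE (1 rows):
books.amt | books.price | users.amt | users.price
4 | 1 | 6 | 1
After GROUP BY (1 rows):
users.amt | n
6 | 1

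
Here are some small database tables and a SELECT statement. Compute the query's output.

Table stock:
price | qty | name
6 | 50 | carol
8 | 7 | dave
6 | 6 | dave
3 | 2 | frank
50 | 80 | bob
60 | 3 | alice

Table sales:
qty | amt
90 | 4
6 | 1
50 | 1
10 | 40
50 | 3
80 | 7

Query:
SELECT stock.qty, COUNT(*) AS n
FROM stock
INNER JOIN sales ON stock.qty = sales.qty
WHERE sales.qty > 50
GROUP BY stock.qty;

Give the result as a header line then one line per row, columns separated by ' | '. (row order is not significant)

== RESULT ==
stock.qty | n
80 | 1

Derivation:
After JOIN sales (4 rows):
stock.price | stock.qty | stock.name | sales.qty | sales.amt
6 | 50 | carol | 50 | 1
6 | 50 | carol | 50 | 3
6 | 6 | dave | 6 | 1
50 | 80 | bob | 80 | 7
After WHERE (1 rows):
stock.price | stock.qty | stock.name | sales.qty | sales.amt
50 | 80 | bob | 80 | 7
After GROUP BY (1 rows):
stock.qty | n
80 | 1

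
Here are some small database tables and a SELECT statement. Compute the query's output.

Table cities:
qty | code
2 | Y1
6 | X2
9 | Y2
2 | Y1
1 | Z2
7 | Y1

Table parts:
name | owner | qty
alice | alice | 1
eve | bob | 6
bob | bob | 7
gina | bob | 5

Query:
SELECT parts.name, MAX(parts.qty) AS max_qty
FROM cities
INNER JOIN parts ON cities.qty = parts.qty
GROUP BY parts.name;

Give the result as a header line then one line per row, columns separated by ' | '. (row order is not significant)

== RESULT ==
parts.name | max_qty
eve | 6
alice | 1
bob | 7

Derivation:
After JOIN parts (3 rows):
cities.qty | cities.code | parts.name | parts.owner | parts.qty
6 | X2 | eve | bob | 6
1 | Z2 | alice | alice | 1
7 | Y1 | bob | bob | 7
After GROUP BY (3 rows):
parts.name | max_qty
eve | 6
alice | 1
bob | 7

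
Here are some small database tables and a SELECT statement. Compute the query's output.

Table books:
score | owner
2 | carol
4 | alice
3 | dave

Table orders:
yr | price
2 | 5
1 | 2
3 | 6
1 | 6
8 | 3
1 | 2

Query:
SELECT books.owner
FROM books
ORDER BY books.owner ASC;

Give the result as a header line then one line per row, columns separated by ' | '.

== RESULT ==
books.owner
alice
carol
dave

Derivation:
After SELECT (3 rows):
books.owner
carol
alice
dave
After ORDER BY (3 rows):
books.owner
alice
carol
dave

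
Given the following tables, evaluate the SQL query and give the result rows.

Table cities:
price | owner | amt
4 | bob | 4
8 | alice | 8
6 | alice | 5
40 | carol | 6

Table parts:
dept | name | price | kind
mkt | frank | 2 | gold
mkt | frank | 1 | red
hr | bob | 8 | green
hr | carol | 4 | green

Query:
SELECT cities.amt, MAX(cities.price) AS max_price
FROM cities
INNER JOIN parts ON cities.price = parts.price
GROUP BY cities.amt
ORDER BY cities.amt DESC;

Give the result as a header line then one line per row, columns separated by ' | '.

After JOIN parts (2 rows):
cities.price | cities.owner | cities.amt | parts.dept | parts.name | parts.price | parts.kind
4 | bob | 4 | hr | carol | 4 | green
8 | alice | 8 | hr | bob | 8 | green
After GROUP BY (2 rows):
cities.amt | max_price
4 | 4
8 | 8
After ORDER BY (2 rows):
cities.amt | max_price
8 | 8
4 | 4

== RESULT ==
cities.amt | max_price
8 | 8
4 | 4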